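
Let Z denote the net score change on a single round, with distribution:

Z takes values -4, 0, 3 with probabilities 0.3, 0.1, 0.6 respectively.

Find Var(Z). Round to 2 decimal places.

9.84

E[Z] = (-4)(0.3) + (0)(0.1) + (3)(0.6) = 0.6
E[Z²] = (-4)²(0.3) + (0)²(0.1) + (3)²(0.6) = 10.2
Var(Z) = E[Z²] − (E[Z])² = 10.2 − (0.6)² = 9.84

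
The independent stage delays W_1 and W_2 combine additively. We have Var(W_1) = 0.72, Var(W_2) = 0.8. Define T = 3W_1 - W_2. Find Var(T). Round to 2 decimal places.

By independence, Var(T) = (3)²Var(W_1) + (-1)²Var(W_2)
= (3)²·0.72 + (-1)²·0.8 = 7.28

7.28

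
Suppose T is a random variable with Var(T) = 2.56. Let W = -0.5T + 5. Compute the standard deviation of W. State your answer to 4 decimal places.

0.8000

Var(-0.5T + 5) = (-0.5)²·2.56 = 0.64
sd(W) = √0.64 ≈ 0.8000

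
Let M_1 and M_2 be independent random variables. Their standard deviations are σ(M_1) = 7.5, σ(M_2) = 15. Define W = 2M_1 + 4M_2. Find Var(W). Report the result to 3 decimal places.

Var(M_1) = 56.25, Var(M_2) = 225
By independence, Var(W) = (2)²Var(M_1) + (4)²Var(M_2)
= (2)²·56.25 + (4)²·225 = 3825

3825.000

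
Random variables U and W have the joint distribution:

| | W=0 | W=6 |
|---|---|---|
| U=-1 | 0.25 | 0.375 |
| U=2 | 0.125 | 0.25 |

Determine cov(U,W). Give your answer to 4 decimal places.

E[U] = 0.125,  E[W] = 3.75
E[UW] = 0.75
cov(U,W) = E[UW] − E[U]E[W] = 0.75 − (0.125)(3.75) = 0.28125

0.2813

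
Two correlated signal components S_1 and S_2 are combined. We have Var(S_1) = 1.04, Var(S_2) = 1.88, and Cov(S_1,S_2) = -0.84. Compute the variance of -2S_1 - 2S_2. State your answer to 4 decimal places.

Var(-2S_1 - 2S_2) = (-2)²·Var(S_1) + (-2)²·Var(S_2) + 2·(-2)·(-2)·Cov(S_1,S_2)
= 4·1.04 + 4·1.88 + 8·-0.84 = 4.96

4.9600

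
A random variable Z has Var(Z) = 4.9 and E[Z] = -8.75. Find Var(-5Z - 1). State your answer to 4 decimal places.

122.5000

Var(-5Z - 1) = (-5)²·Var(Z) = 25·4.9 = 122.5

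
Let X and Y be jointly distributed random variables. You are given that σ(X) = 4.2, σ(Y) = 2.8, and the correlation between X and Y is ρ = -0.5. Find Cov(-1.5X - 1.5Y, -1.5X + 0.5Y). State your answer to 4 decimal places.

V(X) = (4.2)² = 17.64;  V(Y) = (2.8)² = 7.84
Cov(X,Y) = ρ·σ(X)·σ(Y) = -0.5·4.2·2.8 = -5.88
Cov(-1.5X - 1.5Y, -1.5X + 0.5Y) = (-1.5)(-1.5)V(X) + (-1.5)(0.5)V(Y) + [(-1.5)(0.5) + (-1.5)(-1.5)]Cov(X,Y)
= 2.25·17.64 + -0.75·7.84 + 1.5·-5.88 = 24.99

24.9900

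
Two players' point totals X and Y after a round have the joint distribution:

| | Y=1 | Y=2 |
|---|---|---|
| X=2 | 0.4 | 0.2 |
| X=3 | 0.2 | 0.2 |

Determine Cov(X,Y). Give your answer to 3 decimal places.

0.040

E[X] = 2.4,  E[Y] = 1.4
E[XY] = 3.4
Cov(X,Y) = E[XY] − E[X]E[Y] = 3.4 − (2.4)(1.4) = 0.04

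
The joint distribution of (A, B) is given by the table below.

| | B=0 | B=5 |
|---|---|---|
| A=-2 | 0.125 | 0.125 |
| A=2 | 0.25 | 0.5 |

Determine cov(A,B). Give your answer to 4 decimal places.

0.6250

E[A] = 1,  E[B] = 3.125
E[AB] = 3.75
cov(A,B) = E[AB] − E[A]E[B] = 3.75 − (1)(3.125) = 0.625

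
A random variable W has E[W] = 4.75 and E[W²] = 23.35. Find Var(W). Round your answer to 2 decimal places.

Var(W) = 23.35 − (4.75)² = 0.7875

0.79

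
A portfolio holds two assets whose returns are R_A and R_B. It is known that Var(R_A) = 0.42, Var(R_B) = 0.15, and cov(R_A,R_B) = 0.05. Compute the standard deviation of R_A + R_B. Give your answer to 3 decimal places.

Var(R_A + R_B) = (1)²·Var(R_A) + (1)²·Var(R_B) + 2·(1)·(1)·cov(R_A,R_B)
= 1·0.42 + 1·0.15 + 2·0.05 = 0.67
SD(R_A + R_B) = √0.67 ≈ 0.819

0.819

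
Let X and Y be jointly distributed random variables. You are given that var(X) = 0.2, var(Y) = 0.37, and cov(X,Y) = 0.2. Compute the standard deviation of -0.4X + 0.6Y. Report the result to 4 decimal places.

var(-0.4X + 0.6Y) = (-0.4)²·var(X) + (0.6)²·var(Y) + 2·(-0.4)·(0.6)·cov(X,Y)
= 0.16·0.2 + 0.36·0.37 + -0.48·0.2 = 0.0692
sd(-0.4X + 0.6Y) = √0.0692 ≈ 0.2631

0.2631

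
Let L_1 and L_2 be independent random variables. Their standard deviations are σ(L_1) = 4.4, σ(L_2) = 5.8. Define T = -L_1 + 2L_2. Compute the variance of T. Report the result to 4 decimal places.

Var(L_1) = 19.36, Var(L_2) = 33.64
By independence, Var(T) = (-1)²Var(L_1) + (2)²Var(L_2)
= (-1)²·19.36 + (2)²·33.64 = 153.92

153.9200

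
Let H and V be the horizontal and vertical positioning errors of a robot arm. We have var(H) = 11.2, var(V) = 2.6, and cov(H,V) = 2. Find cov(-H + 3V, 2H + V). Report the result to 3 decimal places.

-4.600

cov(-H + 3V, 2H + V) = (-1)(2)var(H) + (3)(1)var(V) + [(-1)(1) + (3)(2)]cov(H,V)
= -2·11.2 + 3·2.6 + 5·2 = -4.6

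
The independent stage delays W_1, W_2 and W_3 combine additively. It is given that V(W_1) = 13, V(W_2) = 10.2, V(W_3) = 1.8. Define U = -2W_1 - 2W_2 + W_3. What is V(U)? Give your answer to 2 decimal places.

By independence, V(U) = (-2)²V(W_1) + (-2)²V(W_2) + (1)²V(W_3)
= (-2)²·13 + (-2)²·10.2 + (1)²·1.8 = 94.6

94.60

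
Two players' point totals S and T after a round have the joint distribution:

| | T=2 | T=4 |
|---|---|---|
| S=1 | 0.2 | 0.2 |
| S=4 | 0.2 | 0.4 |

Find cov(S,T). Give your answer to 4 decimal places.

E[S] = 2.8,  E[T] = 3.2
E[ST] = 9.2
cov(S,T) = E[ST] − E[S]E[T] = 9.2 − (2.8)(3.2) = 0.24

0.2400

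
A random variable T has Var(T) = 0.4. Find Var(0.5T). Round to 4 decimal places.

Var(0.5T) = (0.5)²·Var(T) = 0.25·0.4 = 0.1

0.1000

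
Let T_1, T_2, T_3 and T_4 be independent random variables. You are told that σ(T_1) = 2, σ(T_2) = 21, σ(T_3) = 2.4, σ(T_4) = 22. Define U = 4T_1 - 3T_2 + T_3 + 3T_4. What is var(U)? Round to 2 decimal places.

8394.76

var(T_1) = 4, var(T_2) = 441, var(T_3) = 5.76, var(T_4) = 484
By independence, var(U) = (4)²var(T_1) + (-3)²var(T_2) + (1)²var(T_3) + (3)²var(T_4)
= (4)²·4 + (-3)²·441 + (1)²·5.76 + (3)²·484 = 8394.76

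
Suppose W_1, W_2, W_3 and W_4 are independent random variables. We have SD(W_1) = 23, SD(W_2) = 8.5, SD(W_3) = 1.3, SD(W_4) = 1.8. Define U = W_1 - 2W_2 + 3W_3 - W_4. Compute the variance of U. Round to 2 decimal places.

836.45

var(W_1) = 529, var(W_2) = 72.25, var(W_3) = 1.69, var(W_4) = 3.24
By independence, var(U) = (1)²var(W_1) + (-2)²var(W_2) + (3)²var(W_3) + (-1)²var(W_4)
= (1)²·529 + (-2)²·72.25 + (3)²·1.69 + (-1)²·3.24 = 836.45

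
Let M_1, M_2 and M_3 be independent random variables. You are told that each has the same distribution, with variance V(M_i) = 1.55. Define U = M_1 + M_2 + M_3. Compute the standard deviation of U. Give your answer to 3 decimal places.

2.156

By independence, V(U) = (1)²V(M_1) + (1)²V(M_2) + (1)²V(M_3)
= (1)²·1.55 + (1)²·1.55 + (1)²·1.55 = 4.65
SD(U) = √4.65 ≈ 2.156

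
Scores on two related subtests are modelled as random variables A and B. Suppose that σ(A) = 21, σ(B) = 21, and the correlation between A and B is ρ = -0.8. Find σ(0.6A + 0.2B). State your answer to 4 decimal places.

9.5775

var(A) = (21)² = 441;  var(B) = (21)² = 441
cov(A,B) = ρ·σ(A)·σ(B) = -0.8·21·21 = -352.8
var(0.6A + 0.2B) = (0.6)²·var(A) + (0.2)²·var(B) + 2·(0.6)·(0.2)·cov(A,B)
= 0.36·441 + 0.04·441 + 0.24·-352.8 = 91.728
σ(0.6A + 0.2B) = √91.728 ≈ 9.5775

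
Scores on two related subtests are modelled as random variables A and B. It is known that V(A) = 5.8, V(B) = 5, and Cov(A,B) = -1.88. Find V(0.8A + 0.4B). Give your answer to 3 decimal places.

V(0.8A + 0.4B) = (0.8)²·V(A) + (0.4)²·V(B) + 2·(0.8)·(0.4)·Cov(A,B)
= 0.64·5.8 + 0.16·5 + 0.64·-1.88 = 3.3088

3.309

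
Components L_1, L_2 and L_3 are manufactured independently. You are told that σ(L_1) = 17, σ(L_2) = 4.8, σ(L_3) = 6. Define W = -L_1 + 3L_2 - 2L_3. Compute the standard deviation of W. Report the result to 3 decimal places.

var(L_1) = 289, var(L_2) = 23.04, var(L_3) = 36
By independence, var(W) = (-1)²var(L_1) + (3)²var(L_2) + (-2)²var(L_3)
= (-1)²·289 + (3)²·23.04 + (-2)²·36 = 640.36
σ(W) = √640.36 ≈ 25.305

25.305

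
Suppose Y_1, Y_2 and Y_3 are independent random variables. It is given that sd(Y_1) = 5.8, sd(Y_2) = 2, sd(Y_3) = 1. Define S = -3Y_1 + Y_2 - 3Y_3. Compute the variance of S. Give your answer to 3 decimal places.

315.760

Var(Y_1) = 33.64, Var(Y_2) = 4, Var(Y_3) = 1
By independence, Var(S) = (-3)²Var(Y_1) + (1)²Var(Y_2) + (-3)²Var(Y_3)
= (-3)²·33.64 + (1)²·4 + (-3)²·1 = 315.76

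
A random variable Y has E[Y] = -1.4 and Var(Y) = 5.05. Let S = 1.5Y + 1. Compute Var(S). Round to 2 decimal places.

11.36

Var(1.5Y + 1) = (1.5)²·Var(Y) = 2.25·5.05 = 11.3625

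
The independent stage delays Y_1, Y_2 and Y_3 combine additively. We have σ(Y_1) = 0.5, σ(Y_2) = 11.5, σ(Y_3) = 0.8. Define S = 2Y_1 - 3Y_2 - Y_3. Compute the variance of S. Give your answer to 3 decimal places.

1191.890

V(Y_1) = 0.25, V(Y_2) = 132.25, V(Y_3) = 0.64
By independence, V(S) = (2)²V(Y_1) + (-3)²V(Y_2) + (-1)²V(Y_3)
= (2)²·0.25 + (-3)²·132.25 + (-1)²·0.64 = 1191.89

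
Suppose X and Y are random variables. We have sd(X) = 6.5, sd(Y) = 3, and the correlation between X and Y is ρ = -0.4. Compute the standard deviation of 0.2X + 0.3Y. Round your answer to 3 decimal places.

V(X) = (6.5)² = 42.25;  V(Y) = (3)² = 9
Cov(X,Y) = ρ·sd(X)·sd(Y) = -0.4·6.5·3 = -7.8
V(0.2X + 0.3Y) = (0.2)²·V(X) + (0.3)²·V(Y) + 2·(0.2)·(0.3)·Cov(X,Y)
= 0.04·42.25 + 0.09·9 + 0.12·-7.8 = 1.564
sd(0.2X + 0.3Y) = √1.564 ≈ 1.251

1.251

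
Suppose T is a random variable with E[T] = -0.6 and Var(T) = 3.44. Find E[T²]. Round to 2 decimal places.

3.80

E[T²] = Var(T) + (E[T])² = 3.44 + (-0.6)² = 3.8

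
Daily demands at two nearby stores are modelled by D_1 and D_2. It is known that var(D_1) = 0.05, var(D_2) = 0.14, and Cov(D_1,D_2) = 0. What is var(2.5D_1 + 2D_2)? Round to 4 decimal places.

0.8725

var(2.5D_1 + 2D_2) = (2.5)²·var(D_1) + (2)²·var(D_2) + 2·(2.5)·(2)·Cov(D_1,D_2)
= 6.25·0.05 + 4·0.14 + 10·0 = 0.8725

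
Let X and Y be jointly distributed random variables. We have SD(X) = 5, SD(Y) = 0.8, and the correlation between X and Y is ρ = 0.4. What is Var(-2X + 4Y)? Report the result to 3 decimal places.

84.640

Var(X) = (5)² = 25;  Var(Y) = (0.8)² = 0.64
cov(X,Y) = ρ·SD(X)·SD(Y) = 0.4·5·0.8 = 1.6
Var(-2X + 4Y) = (-2)²·Var(X) + (4)²·Var(Y) + 2·(-2)·(4)·cov(X,Y)
= 4·25 + 16·0.64 + -16·1.6 = 84.64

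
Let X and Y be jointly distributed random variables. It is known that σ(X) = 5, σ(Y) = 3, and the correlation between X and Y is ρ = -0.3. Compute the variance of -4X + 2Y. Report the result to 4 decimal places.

508.0000

Var(X) = (5)² = 25;  Var(Y) = (3)² = 9
Cov(X,Y) = ρ·σ(X)·σ(Y) = -0.3·5·3 = -4.5
Var(-4X + 2Y) = (-4)²·Var(X) + (2)²·Var(Y) + 2·(-4)·(2)·Cov(X,Y)
= 16·25 + 4·9 + -16·-4.5 = 508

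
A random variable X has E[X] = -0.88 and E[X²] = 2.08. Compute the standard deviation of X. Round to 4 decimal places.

V(X) = 2.08 − (-0.88)² = 1.3056
SD(X) = √1.3056 ≈ 1.1426

1.1426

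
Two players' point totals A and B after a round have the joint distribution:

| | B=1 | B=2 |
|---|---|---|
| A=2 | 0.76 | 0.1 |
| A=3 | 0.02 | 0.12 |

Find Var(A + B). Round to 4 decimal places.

0.4704

E[A] = 2.14,  E[B] = 1.22,  E[AB] = 2.7
Var(A) = 4.7 − (2.14)² = 0.1204;  Var(B) = 1.66 − (1.22)² = 0.1716
Cov(A,B) = 2.7 − (2.14)(1.22) = 0.0892
Var(A + B) = (1)²·0.1204 + (1)²·0.1716 + 2·(1)·(1)·0.0892 = 0.4704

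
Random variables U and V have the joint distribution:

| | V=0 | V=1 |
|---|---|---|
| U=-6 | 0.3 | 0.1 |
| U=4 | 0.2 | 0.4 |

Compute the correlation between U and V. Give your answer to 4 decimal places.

E[U] = 0,  E[V] = 0.5
E[UV] = 1
Cov(U,V) = E[UV] − E[U]E[V] = 1 − (0)(0.5) = 1
var(U) = 24,  var(V) = 0.25
ρ = 1 / √(24·0.25) ≈ 0.4082

0.4082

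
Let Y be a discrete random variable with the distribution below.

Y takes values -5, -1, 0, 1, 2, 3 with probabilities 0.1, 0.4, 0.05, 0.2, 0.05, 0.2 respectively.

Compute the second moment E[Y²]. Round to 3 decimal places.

E[Y²] = (-5)²(0.1) + (-1)²(0.4) + (0)²(0.05) + (1)²(0.2) + (2)²(0.05) + (3)²(0.2) = 5.1

5.100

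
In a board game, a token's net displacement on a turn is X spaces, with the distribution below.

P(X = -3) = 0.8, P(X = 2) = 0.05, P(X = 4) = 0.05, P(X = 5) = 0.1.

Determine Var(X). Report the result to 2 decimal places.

8.14

E[X] = (-3)(0.8) + (2)(0.05) + (4)(0.05) + (5)(0.1) = -1.6
E[X²] = (-3)²(0.8) + (2)²(0.05) + (4)²(0.05) + (5)²(0.1) = 10.7
Var(X) = E[X²] − (E[X])² = 10.7 − (-1.6)² = 8.14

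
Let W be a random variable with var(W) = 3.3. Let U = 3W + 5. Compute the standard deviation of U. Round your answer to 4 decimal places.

5.4498

var(3W + 5) = (3)²·3.3 = 29.7
SD(U) = √29.7 ≈ 5.4498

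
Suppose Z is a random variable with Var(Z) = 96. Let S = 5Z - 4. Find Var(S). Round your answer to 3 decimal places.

Var(5Z - 4) = (5)²·Var(Z) = 25·96 = 2400

2400.000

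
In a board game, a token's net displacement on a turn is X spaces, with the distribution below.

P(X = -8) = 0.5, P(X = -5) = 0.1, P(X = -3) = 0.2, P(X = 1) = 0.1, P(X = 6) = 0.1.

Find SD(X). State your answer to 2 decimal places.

4.54

E[X] = (-8)(0.5) + (-5)(0.1) + (-3)(0.2) + (1)(0.1) + (6)(0.1) = -4.4
E[X²] = (-8)²(0.5) + (-5)²(0.1) + (-3)²(0.2) + (1)²(0.1) + (6)²(0.1) = 40
Var(X) = E[X²] − (E[X])² = 40 − (-4.4)² = 20.64
SD(X) = √20.64 ≈ 4.54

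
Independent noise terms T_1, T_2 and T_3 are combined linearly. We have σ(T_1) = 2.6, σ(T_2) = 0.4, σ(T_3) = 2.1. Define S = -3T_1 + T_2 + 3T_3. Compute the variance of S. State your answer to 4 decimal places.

100.6900

Var(T_1) = 6.76, Var(T_2) = 0.16, Var(T_3) = 4.41
By independence, Var(S) = (-3)²Var(T_1) + (1)²Var(T_2) + (3)²Var(T_3)
= (-3)²·6.76 + (1)²·0.16 + (3)²·4.41 = 100.69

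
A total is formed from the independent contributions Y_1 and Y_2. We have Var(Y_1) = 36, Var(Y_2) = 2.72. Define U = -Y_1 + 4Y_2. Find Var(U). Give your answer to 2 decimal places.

79.52

By independence, Var(U) = (-1)²Var(Y_1) + (4)²Var(Y_2)
= (-1)²·36 + (4)²·2.72 = 79.52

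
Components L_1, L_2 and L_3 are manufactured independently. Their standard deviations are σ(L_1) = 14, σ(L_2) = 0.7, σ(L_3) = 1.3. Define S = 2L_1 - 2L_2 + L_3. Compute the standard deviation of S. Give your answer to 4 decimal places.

28.0651

Var(L_1) = 196, Var(L_2) = 0.49, Var(L_3) = 1.69
By independence, Var(S) = (2)²Var(L_1) + (-2)²Var(L_2) + (1)²Var(L_3)
= (2)²·196 + (-2)²·0.49 + (1)²·1.69 = 787.65
σ(S) = √787.65 ≈ 28.0651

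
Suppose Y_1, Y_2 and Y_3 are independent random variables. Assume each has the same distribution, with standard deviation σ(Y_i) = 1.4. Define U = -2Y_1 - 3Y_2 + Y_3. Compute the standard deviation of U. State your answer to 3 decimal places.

var(Y_i) = (1.4)² = 1.96
By independence, var(U) = (-2)²var(Y_1) + (-3)²var(Y_2) + (1)²var(Y_3)
= (-2)²·1.96 + (-3)²·1.96 + (1)²·1.96 = 27.44
σ(U) = √27.44 ≈ 5.238

5.238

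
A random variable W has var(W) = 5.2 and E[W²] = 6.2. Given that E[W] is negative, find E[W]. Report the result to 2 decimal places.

(E[W])² = E[W²] − var(W) = 6.2 − 5.2 = 1
E[W] = −√1 = -1

-1.00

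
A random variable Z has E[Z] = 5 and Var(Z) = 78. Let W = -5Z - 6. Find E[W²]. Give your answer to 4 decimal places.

E[-5Z - 6] = -5·5 − 6 = -31
Var(-5Z - 6) = (-5)²·78 = 1950
E[W²] = Var(W) + (E[W])² = 1950 + (-31)² = 2911

2911.0000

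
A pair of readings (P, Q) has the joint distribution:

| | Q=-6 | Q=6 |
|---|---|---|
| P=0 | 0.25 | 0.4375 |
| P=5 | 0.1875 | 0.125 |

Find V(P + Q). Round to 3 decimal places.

34.715

E[P] = 1.5625,  E[Q] = 0.75,  E[PQ] = -1.875
V(P) = 7.8125 − (1.5625)² = 5.37109375;  V(Q) = 36 − (0.75)² = 35.4375
Cov(P,Q) = -1.875 − (1.5625)(0.75) = -3.046875
V(P + Q) = (1)²·5.37109375 + (1)²·35.4375 + 2·(1)·(1)·-3.046875 = 34.71484375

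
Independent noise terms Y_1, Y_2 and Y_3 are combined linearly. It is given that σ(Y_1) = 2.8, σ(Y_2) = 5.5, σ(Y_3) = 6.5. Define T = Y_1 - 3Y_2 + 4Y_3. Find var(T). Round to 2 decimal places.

var(Y_1) = 7.84, var(Y_2) = 30.25, var(Y_3) = 42.25
By independence, var(T) = (1)²var(Y_1) + (-3)²var(Y_2) + (4)²var(Y_3)
= (1)²·7.84 + (-3)²·30.25 + (4)²·42.25 = 956.09

956.09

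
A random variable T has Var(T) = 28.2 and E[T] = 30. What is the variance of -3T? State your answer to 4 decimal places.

253.8000

Var(-3T) = (-3)²·Var(T) = 9·28.2 = 253.8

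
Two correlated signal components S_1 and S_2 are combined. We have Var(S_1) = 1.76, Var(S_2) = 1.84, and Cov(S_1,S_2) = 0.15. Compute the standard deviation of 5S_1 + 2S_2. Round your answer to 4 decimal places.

7.3729

Var(5S_1 + 2S_2) = (5)²·Var(S_1) + (2)²·Var(S_2) + 2·(5)·(2)·Cov(S_1,S_2)
= 25·1.76 + 4·1.84 + 20·0.15 = 54.36
SD(5S_1 + 2S_2) = √54.36 ≈ 7.3729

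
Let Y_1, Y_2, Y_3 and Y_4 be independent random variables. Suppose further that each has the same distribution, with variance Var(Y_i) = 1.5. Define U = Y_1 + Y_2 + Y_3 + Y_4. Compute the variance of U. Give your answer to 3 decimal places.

By independence, Var(U) = (1)²Var(Y_1) + (1)²Var(Y_2) + (1)²Var(Y_3) + (1)²Var(Y_4)
= (1)²·1.5 + (1)²·1.5 + (1)²·1.5 + (1)²·1.5 = 6

6.000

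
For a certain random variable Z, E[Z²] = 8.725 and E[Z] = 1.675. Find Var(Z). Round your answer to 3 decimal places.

Var(Z) = 8.725 − (1.675)² = 5.919375

5.919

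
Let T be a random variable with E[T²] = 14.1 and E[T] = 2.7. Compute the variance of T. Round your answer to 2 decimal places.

6.81

Var(T) = 14.1 − (2.7)² = 6.81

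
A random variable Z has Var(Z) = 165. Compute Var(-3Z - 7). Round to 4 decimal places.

1485.0000

Var(-3Z - 7) = (-3)²·Var(Z) = 9·165 = 1485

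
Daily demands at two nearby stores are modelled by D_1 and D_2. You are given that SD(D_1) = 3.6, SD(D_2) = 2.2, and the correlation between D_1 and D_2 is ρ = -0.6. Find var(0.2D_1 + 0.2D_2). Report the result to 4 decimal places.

var(D_1) = (3.6)² = 12.96;  var(D_2) = (2.2)² = 4.84
Cov(D_1,D_2) = ρ·SD(D_1)·SD(D_2) = -0.6·3.6·2.2 = -4.752
var(0.2D_1 + 0.2D_2) = (0.2)²·var(D_1) + (0.2)²·var(D_2) + 2·(0.2)·(0.2)·Cov(D_1,D_2)
= 0.04·12.96 + 0.04·4.84 + 0.08·-4.752 = 0.33184

0.3318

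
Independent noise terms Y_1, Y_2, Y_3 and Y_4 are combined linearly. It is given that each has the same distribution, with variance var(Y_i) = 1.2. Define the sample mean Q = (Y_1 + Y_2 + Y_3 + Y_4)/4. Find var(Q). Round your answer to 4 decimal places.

0.3000

By independence, var(Q) = (0.25)²var(Y_1) + (0.25)²var(Y_2) + (0.25)²var(Y_3) + (0.25)²var(Y_4)
= (0.25)²·1.2 + (0.25)²·1.2 + (0.25)²·1.2 + (0.25)²·1.2 = 0.3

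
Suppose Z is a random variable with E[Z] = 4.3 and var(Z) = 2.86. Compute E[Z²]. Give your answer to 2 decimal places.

21.35

E[Z²] = var(Z) + (E[Z])² = 2.86 + (4.3)² = 21.35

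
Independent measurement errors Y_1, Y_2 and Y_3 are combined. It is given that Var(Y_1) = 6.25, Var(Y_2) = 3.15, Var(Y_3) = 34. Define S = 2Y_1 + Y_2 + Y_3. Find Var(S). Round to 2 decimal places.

By independence, Var(S) = (2)²Var(Y_1) + (1)²Var(Y_2) + (1)²Var(Y_3)
= (2)²·6.25 + (1)²·3.15 + (1)²·34 = 62.15

62.15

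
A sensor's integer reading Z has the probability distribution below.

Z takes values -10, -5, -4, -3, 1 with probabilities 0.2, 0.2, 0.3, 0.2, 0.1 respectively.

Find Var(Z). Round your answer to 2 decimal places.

9.61

E[Z] = (-10)(0.2) + (-5)(0.2) + (-4)(0.3) + (-3)(0.2) + (1)(0.1) = -4.7
E[Z²] = (-10)²(0.2) + (-5)²(0.2) + (-4)²(0.3) + (-3)²(0.2) + (1)²(0.1) = 31.7
Var(Z) = E[Z²] − (E[Z])² = 31.7 − (-4.7)² = 9.61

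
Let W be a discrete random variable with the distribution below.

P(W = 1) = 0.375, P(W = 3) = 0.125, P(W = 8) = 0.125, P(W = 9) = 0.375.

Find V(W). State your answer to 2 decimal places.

13.61

E[W] = (1)(0.375) + (3)(0.125) + (8)(0.125) + (9)(0.375) = 5.125
E[W²] = (1)²(0.375) + (3)²(0.125) + (8)²(0.125) + (9)²(0.375) = 39.875
V(W) = E[W²] − (E[W])² = 39.875 − (5.125)² = 13.609375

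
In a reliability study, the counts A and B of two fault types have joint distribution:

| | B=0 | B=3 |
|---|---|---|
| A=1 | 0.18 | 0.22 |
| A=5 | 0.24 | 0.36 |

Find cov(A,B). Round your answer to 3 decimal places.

E[A] = 3.4,  E[B] = 1.74
E[AB] = 6.06
cov(A,B) = E[AB] − E[A]E[B] = 6.06 − (3.4)(1.74) = 0.144

0.144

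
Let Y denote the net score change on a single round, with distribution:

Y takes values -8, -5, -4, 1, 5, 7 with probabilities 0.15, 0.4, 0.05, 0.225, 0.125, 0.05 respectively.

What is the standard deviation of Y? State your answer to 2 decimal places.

E[Y] = (-8)(0.15) + (-5)(0.4) + (-4)(0.05) + (1)(0.225) + (5)(0.125) + (7)(0.05) = -2.2
E[Y²] = (-8)²(0.15) + (-5)²(0.4) + (-4)²(0.05) + (1)²(0.225) + (5)²(0.125) + (7)²(0.05) = 26.2
Var(Y) = E[Y²] − (E[Y])² = 26.2 − (-2.2)² = 21.36
sd(Y) = √21.36 ≈ 4.62

4.62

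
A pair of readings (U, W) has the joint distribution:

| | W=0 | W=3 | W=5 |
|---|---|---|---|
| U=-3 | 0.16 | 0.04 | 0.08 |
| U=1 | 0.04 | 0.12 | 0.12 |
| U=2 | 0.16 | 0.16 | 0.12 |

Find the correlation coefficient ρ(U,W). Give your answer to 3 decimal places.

E[U] = 0.32,  E[W] = 2.56
E[UW] = 1.56
cov(U,W) = E[UW] − E[U]E[W] = 1.56 − (0.32)(2.56) = 0.7408
var(U) = 4.4576,  var(W) = 4.3264
ρ = 0.7408 / √(4.4576·4.3264) ≈ 0.169

0.169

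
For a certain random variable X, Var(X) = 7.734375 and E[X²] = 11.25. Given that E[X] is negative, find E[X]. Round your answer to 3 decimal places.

-1.875

(E[X])² = E[X²] − Var(X) = 11.25 − 7.734375 = 3.515625
E[X] = −√3.515625 = -1.875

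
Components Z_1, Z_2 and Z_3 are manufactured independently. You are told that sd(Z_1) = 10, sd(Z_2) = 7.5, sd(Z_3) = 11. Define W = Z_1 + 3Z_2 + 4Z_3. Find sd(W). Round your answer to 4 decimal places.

50.4207

V(Z_1) = 100, V(Z_2) = 56.25, V(Z_3) = 121
By independence, V(W) = (1)²V(Z_1) + (3)²V(Z_2) + (4)²V(Z_3)
= (1)²·100 + (3)²·56.25 + (4)²·121 = 2542.25
sd(W) = √2542.25 ≈ 50.4207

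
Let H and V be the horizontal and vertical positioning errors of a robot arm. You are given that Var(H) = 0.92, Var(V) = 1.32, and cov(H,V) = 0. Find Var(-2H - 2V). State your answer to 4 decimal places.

8.9600

Var(-2H - 2V) = (-2)²·Var(H) + (-2)²·Var(V) + 2·(-2)·(-2)·cov(H,V)
= 4·0.92 + 4·1.32 + 8·0 = 8.96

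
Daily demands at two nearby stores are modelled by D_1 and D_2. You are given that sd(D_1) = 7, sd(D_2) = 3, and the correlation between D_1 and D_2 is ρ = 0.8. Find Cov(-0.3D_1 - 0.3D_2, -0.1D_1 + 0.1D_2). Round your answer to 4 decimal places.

V(D_1) = (7)² = 49;  V(D_2) = (3)² = 9
Cov(D_1,D_2) = ρ·sd(D_1)·sd(D_2) = 0.8·7·3 = 16.8
Cov(-0.3D_1 - 0.3D_2, -0.1D_1 + 0.1D_2) = (-0.3)(-0.1)V(D_1) + (-0.3)(0.1)V(D_2) + [(-0.3)(0.1) + (-0.3)(-0.1)]Cov(D_1,D_2)
= 0.03·49 + -0.03·9 + 0·16.8 = 1.2

1.2000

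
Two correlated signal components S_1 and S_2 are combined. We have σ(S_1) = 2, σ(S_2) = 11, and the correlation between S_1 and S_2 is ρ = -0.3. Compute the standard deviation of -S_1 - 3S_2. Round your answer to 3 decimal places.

32.456

Var(S_1) = (2)² = 4;  Var(S_2) = (11)² = 121
Cov(S_1,S_2) = ρ·σ(S_1)·σ(S_2) = -0.3·2·11 = -6.6
Var(-S_1 - 3S_2) = (-1)²·Var(S_1) + (-3)²·Var(S_2) + 2·(-1)·(-3)·Cov(S_1,S_2)
= 1·4 + 9·121 + 6·-6.6 = 1053.4
σ(-S_1 - 3S_2) = √1053.4 ≈ 32.456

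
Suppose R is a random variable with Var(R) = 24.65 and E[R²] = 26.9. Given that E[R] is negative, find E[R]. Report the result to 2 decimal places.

-1.50

(E[R])² = E[R²] − Var(R) = 26.9 − 24.65 = 2.25
E[R] = −√2.25 = -1.5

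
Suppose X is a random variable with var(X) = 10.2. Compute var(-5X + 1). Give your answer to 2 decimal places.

255.00

var(-5X + 1) = (-5)²·var(X) = 25·10.2 = 255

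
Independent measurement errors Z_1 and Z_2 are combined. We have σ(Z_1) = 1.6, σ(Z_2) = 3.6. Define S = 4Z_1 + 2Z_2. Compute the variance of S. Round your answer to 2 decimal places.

92.80

Var(Z_1) = 2.56, Var(Z_2) = 12.96
By independence, Var(S) = (4)²Var(Z_1) + (2)²Var(Z_2)
= (4)²·2.56 + (2)²·12.96 = 92.8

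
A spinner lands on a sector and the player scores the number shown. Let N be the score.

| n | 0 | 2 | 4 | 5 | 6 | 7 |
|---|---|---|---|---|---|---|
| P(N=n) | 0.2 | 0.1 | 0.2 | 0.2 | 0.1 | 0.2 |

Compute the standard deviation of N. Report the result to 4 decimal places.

E[N] = (0)(0.2) + (2)(0.1) + (4)(0.2) + (5)(0.2) + (6)(0.1) + (7)(0.2) = 4
E[N²] = (0)²(0.2) + (2)²(0.1) + (4)²(0.2) + (5)²(0.2) + (6)²(0.1) + (7)²(0.2) = 22
Var(N) = E[N²] − (E[N])² = 22 − (4)² = 6
SD(N) = √6 ≈ 2.4495

2.4495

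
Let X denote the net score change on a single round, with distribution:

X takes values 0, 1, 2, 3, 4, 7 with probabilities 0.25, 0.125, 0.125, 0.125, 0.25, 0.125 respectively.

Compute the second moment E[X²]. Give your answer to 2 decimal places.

11.88

E[X²] = (0)²(0.25) + (1)²(0.125) + (2)²(0.125) + (3)²(0.125) + (4)²(0.25) + (7)²(0.125) = 11.875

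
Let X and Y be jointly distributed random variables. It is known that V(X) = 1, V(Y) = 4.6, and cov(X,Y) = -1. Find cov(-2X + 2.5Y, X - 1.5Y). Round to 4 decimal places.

cov(-2X + 2.5Y, X - 1.5Y) = (-2)(1)V(X) + (2.5)(-1.5)V(Y) + [(-2)(-1.5) + (2.5)(1)]cov(X,Y)
= -2·1 + -3.75·4.6 + 5.5·-1 = -24.75

-24.7500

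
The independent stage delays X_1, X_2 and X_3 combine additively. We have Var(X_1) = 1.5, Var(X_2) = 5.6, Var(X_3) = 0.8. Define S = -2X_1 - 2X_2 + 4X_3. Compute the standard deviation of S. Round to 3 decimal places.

By independence, Var(S) = (-2)²Var(X_1) + (-2)²Var(X_2) + (4)²Var(X_3)
= (-2)²·1.5 + (-2)²·5.6 + (4)²·0.8 = 41.2
SD(S) = √41.2 ≈ 6.419

6.419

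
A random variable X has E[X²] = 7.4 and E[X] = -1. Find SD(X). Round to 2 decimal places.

2.53

Var(X) = 7.4 − (-1)² = 6.4
SD(X) = √6.4 ≈ 2.53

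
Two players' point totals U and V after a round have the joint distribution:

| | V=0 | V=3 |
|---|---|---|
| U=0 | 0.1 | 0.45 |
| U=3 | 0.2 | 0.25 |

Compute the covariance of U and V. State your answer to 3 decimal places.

E[U] = 1.35,  E[V] = 2.1
E[UV] = 2.25
Cov(U,V) = E[UV] − E[U]E[V] = 2.25 − (1.35)(2.1) = -0.585

-0.585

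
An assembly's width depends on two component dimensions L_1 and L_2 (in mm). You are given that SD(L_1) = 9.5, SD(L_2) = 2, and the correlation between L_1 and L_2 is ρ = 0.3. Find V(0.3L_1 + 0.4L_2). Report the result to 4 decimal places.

10.1305

V(L_1) = (9.5)² = 90.25;  V(L_2) = (2)² = 4
Cov(L_1,L_2) = ρ·SD(L_1)·SD(L_2) = 0.3·9.5·2 = 5.7
V(0.3L_1 + 0.4L_2) = (0.3)²·V(L_1) + (0.4)²·V(L_2) + 2·(0.3)·(0.4)·Cov(L_1,L_2)
= 0.09·90.25 + 0.16·4 + 0.24·5.7 = 10.1305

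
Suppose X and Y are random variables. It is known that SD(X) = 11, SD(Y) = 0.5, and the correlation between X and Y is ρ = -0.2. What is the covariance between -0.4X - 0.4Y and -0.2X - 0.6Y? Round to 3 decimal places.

var(X) = (11)² = 121;  var(Y) = (0.5)² = 0.25
Cov(X,Y) = ρ·SD(X)·SD(Y) = -0.2·11·0.5 = -1.1
Cov(-0.4X - 0.4Y, -0.2X - 0.6Y) = (-0.4)(-0.2)var(X) + (-0.4)(-0.6)var(Y) + [(-0.4)(-0.6) + (-0.4)(-0.2)]Cov(X,Y)
= 0.08·121 + 0.24·0.25 + 0.32·-1.1 = 9.388

9.388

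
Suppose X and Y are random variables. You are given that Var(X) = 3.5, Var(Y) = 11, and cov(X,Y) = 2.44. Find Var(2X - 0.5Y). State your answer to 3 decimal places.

11.870

Var(2X - 0.5Y) = (2)²·Var(X) + (-0.5)²·Var(Y) + 2·(2)·(-0.5)·cov(X,Y)
= 4·3.5 + 0.25·11 + -2·2.44 = 11.87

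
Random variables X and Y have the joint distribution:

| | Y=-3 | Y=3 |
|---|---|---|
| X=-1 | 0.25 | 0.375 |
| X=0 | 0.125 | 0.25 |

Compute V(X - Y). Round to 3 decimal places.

E[X] = -0.625,  E[Y] = 0.75,  E[XY] = -0.375
V(X) = 0.625 − (-0.625)² = 0.234375;  V(Y) = 9 − (0.75)² = 8.4375
cov(X,Y) = -0.375 − (-0.625)(0.75) = 0.09375
V(X - Y) = (1)²·0.234375 + (-1)²·8.4375 + 2·(1)·(-1)·0.09375 = 8.484375

8.484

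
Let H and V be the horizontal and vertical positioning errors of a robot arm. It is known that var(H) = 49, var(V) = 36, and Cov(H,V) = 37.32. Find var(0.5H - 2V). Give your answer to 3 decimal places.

81.610

var(0.5H - 2V) = (0.5)²·var(H) + (-2)²·var(V) + 2·(0.5)·(-2)·Cov(H,V)
= 0.25·49 + 4·36 + -2·37.32 = 81.61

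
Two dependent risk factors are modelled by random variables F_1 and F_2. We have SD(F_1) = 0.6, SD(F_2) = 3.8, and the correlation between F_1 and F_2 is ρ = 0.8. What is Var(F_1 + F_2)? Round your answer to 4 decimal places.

Var(F_1) = (0.6)² = 0.36;  Var(F_2) = (3.8)² = 14.44
cov(F_1,F_2) = ρ·SD(F_1)·SD(F_2) = 0.8·0.6·3.8 = 1.824
Var(F_1 + F_2) = (1)²·Var(F_1) + (1)²·Var(F_2) + 2·(1)·(1)·cov(F_1,F_2)
= 1·0.36 + 1·14.44 + 2·1.824 = 18.448

18.4480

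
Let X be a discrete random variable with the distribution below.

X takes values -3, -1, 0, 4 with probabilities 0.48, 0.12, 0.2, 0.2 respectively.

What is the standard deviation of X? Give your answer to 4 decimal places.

2.6575

E[X] = (-3)(0.48) + (-1)(0.12) + (0)(0.2) + (4)(0.2) = -0.76
E[X²] = (-3)²(0.48) + (-1)²(0.12) + (0)²(0.2) + (4)²(0.2) = 7.64
Var(X) = E[X²] − (E[X])² = 7.64 − (-0.76)² = 7.0624
σ(X) = √7.0624 ≈ 2.6575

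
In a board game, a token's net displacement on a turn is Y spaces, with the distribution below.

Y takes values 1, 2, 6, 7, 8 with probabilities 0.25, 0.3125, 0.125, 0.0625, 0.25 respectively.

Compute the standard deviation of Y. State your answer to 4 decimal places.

E[Y] = (1)(0.25) + (2)(0.3125) + (6)(0.125) + (7)(0.0625) + (8)(0.25) = 4.0625
E[Y²] = (1)²(0.25) + (2)²(0.3125) + (6)²(0.125) + (7)²(0.0625) + (8)²(0.25) = 25.0625
V(Y) = E[Y²] − (E[Y])² = 25.0625 − (4.0625)² = 8.55859375
sd(Y) = √8.55859375 ≈ 2.9255

2.9255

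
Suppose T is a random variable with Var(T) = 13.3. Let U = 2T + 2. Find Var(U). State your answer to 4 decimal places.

53.2000

Var(2T + 2) = (2)²·Var(T) = 4·13.3 = 53.2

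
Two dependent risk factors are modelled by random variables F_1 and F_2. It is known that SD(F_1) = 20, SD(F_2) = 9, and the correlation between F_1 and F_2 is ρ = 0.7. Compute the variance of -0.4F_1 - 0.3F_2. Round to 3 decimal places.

101.530

V(F_1) = (20)² = 400;  V(F_2) = (9)² = 81
Cov(F_1,F_2) = ρ·SD(F_1)·SD(F_2) = 0.7·20·9 = 126
V(-0.4F_1 - 0.3F_2) = (-0.4)²·V(F_1) + (-0.3)²·V(F_2) + 2·(-0.4)·(-0.3)·Cov(F_1,F_2)
= 0.16·400 + 0.09·81 + 0.24·126 = 101.53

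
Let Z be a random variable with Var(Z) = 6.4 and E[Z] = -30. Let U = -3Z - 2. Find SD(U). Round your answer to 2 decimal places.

Var(-3Z - 2) = (-3)²·6.4 = 57.6
SD(U) = √57.6 ≈ 7.59

7.59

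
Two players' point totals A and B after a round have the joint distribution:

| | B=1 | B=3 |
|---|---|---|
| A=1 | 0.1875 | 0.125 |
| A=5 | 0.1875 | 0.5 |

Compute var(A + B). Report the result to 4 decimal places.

E[A] = 3.75,  E[B] = 2.25,  E[AB] = 9
var(A) = 17.5 − (3.75)² = 3.4375;  var(B) = 6 − (2.25)² = 0.9375
cov(A,B) = 9 − (3.75)(2.25) = 0.5625
var(A + B) = (1)²·3.4375 + (1)²·0.9375 + 2·(1)·(1)·0.5625 = 5.5

5.5000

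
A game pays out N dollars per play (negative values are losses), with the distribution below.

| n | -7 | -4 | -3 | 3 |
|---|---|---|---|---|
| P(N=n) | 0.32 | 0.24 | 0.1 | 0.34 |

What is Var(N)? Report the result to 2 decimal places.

17.33

E[N] = (-7)(0.32) + (-4)(0.24) + (-3)(0.1) + (3)(0.34) = -2.48
E[N²] = (-7)²(0.32) + (-4)²(0.24) + (-3)²(0.1) + (3)²(0.34) = 23.48
Var(N) = E[N²] − (E[N])² = 23.48 − (-2.48)² = 17.3296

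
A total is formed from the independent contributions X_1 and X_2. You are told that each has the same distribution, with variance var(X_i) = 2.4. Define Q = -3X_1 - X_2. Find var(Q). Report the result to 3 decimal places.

By independence, var(Q) = (-3)²var(X_1) + (-1)²var(X_2)
= (-3)²·2.4 + (-1)²·2.4 = 24

24.000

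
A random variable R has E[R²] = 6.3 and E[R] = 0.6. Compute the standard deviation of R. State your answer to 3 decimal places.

V(R) = 6.3 − (0.6)² = 5.94
SD(R) = √5.94 ≈ 2.437

2.437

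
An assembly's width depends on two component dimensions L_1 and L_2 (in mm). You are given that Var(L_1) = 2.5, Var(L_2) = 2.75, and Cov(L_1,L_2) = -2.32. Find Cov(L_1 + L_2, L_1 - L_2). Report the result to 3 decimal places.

Cov(L_1 + L_2, L_1 - L_2) = (1)(1)Var(L_1) + (1)(-1)Var(L_2) + [(1)(-1) + (1)(1)]Cov(L_1,L_2)
= 1·2.5 + -1·2.75 + 0·-2.32 = -0.25

-0.250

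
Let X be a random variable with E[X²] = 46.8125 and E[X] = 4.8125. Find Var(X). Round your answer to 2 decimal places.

23.65

Var(X) = 46.8125 − (4.8125)² = 23.65234375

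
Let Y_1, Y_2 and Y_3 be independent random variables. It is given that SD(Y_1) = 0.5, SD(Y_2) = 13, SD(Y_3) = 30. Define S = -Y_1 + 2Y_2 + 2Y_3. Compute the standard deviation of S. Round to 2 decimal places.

65.39

var(Y_1) = 0.25, var(Y_2) = 169, var(Y_3) = 900
By independence, var(S) = (-1)²var(Y_1) + (2)²var(Y_2) + (2)²var(Y_3)
= (-1)²·0.25 + (2)²·169 + (2)²·900 = 4276.25
SD(S) = √4276.25 ≈ 65.39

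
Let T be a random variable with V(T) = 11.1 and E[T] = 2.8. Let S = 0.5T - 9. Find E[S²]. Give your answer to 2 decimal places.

60.54

E[0.5T - 9] = 0.5·2.8 − 9 = -7.6
V(0.5T - 9) = (0.5)²·11.1 = 2.775
E[S²] = V(S) + (E[S])² = 2.775 + (-7.6)² = 60.535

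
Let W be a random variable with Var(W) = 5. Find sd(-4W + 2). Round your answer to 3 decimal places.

8.944

Var(-4W + 2) = (-4)²·5 = 80
sd(-4W + 2) = √80 ≈ 8.944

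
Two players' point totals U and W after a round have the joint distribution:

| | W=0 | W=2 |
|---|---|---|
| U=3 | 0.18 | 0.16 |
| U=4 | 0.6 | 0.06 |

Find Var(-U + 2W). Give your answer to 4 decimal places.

E[U] = 3.66,  E[W] = 0.44,  E[UW] = 1.44
Var(U) = 13.62 − (3.66)² = 0.2244;  Var(W) = 0.88 − (0.44)² = 0.6864
cov(U,W) = 1.44 − (3.66)(0.44) = -0.1704
Var(-U + 2W) = (-1)²·0.2244 + (2)²·0.6864 + 2·(-1)·(2)·-0.1704 = 3.6516

3.6516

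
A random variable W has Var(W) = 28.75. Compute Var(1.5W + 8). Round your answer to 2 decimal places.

64.69

Var(1.5W + 8) = (1.5)²·Var(W) = 2.25·28.75 = 64.6875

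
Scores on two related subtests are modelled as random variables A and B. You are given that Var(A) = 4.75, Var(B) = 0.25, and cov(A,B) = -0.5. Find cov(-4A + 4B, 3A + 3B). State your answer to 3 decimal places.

cov(-4A + 4B, 3A + 3B) = (-4)(3)Var(A) + (4)(3)Var(B) + [(-4)(3) + (4)(3)]cov(A,B)
= -12·4.75 + 12·0.25 + 0·-0.5 = -54

-54.000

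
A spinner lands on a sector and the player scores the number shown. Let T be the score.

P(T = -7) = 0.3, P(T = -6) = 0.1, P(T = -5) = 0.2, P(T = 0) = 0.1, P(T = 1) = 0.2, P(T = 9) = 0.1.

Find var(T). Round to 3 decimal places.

24.840

E[T] = (-7)(0.3) + (-6)(0.1) + (-5)(0.2) + (0)(0.1) + (1)(0.2) + (9)(0.1) = -2.6
E[T²] = (-7)²(0.3) + (-6)²(0.1) + (-5)²(0.2) + (0)²(0.1) + (1)²(0.2) + (9)²(0.1) = 31.6
var(T) = E[T²] − (E[T])² = 31.6 − (-2.6)² = 24.84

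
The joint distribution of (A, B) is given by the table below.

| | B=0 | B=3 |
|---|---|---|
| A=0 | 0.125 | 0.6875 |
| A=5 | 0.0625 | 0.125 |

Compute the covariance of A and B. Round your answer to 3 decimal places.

-0.410

E[A] = 0.9375,  E[B] = 2.4375
E[AB] = 1.875
cov(A,B) = E[AB] − E[A]E[B] = 1.875 − (0.9375)(2.4375) = -0.41015625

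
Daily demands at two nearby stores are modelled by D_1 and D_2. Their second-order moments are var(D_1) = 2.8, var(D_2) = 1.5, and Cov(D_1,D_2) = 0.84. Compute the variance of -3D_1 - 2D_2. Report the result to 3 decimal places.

var(-3D_1 - 2D_2) = (-3)²·var(D_1) + (-2)²·var(D_2) + 2·(-3)·(-2)·Cov(D_1,D_2)
= 9·2.8 + 4·1.5 + 12·0.84 = 41.28

41.280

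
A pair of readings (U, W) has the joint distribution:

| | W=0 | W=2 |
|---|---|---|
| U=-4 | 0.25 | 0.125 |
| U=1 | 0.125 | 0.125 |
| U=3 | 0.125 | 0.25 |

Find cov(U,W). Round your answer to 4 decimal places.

0.8750

E[U] = -0.125,  E[W] = 1
E[UW] = 0.75
cov(U,W) = E[UW] − E[U]E[W] = 0.75 − (-0.125)(1) = 0.875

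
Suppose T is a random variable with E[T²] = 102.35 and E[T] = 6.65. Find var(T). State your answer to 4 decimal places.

var(T) = 102.35 − (6.65)² = 58.1275

58.1275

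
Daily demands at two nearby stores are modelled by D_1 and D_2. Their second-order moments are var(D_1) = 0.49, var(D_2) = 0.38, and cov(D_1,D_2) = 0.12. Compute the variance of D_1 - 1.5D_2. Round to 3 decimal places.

0.985

var(D_1 - 1.5D_2) = (1)²·var(D_1) + (-1.5)²·var(D_2) + 2·(1)·(-1.5)·cov(D_1,D_2)
= 1·0.49 + 2.25·0.38 + -3·0.12 = 0.985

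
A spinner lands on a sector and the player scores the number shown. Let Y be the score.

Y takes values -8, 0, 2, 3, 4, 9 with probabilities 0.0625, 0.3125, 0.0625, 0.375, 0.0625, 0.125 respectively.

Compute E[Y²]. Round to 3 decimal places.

E[Y²] = (-8)²(0.0625) + (0)²(0.3125) + (2)²(0.0625) + (3)²(0.375) + (4)²(0.0625) + (9)²(0.125) = 18.75

18.750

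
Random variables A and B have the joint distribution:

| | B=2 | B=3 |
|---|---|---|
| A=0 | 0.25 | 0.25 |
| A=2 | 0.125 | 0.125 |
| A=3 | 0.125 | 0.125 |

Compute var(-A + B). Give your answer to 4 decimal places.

1.9375

E[A] = 1.25,  E[B] = 2.5,  E[AB] = 3.125
var(A) = 3.25 − (1.25)² = 1.6875;  var(B) = 6.5 − (2.5)² = 0.25
cov(A,B) = 3.125 − (1.25)(2.5) = 0
var(-A + B) = (-1)²·1.6875 + (1)²·0.25 + 2·(-1)·(1)·0 = 1.9375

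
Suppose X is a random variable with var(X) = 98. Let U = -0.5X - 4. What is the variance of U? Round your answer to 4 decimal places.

var(-0.5X - 4) = (-0.5)²·var(X) = 0.25·98 = 24.5

24.5000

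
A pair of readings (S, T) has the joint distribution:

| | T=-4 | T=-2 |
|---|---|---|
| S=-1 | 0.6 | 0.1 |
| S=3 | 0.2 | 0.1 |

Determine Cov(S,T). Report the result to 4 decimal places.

0.3200

E[S] = 0.2,  E[T] = -3.6
E[ST] = -0.4
Cov(S,T) = E[ST] − E[S]E[T] = -0.4 − (0.2)(-3.6) = 0.32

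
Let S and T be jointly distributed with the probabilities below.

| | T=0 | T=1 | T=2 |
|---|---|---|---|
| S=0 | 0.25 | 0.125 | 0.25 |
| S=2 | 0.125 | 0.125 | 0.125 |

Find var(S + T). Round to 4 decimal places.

E[S] = 0.75,  E[T] = 1,  E[ST] = 0.75
var(S) = 1.5 − (0.75)² = 0.9375;  var(T) = 1.75 − (1)² = 0.75
cov(S,T) = 0.75 − (0.75)(1) = 0
var(S + T) = (1)²·0.9375 + (1)²·0.75 + 2·(1)·(1)·0 = 1.6875

1.6875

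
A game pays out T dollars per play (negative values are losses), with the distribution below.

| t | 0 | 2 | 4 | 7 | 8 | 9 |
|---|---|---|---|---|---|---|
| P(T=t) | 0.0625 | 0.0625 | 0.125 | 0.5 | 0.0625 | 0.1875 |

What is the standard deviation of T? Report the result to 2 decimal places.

E[T] = (0)(0.0625) + (2)(0.0625) + (4)(0.125) + (7)(0.5) + (8)(0.0625) + (9)(0.1875) = 6.3125
E[T²] = (0)²(0.0625) + (2)²(0.0625) + (4)²(0.125) + (7)²(0.5) + (8)²(0.0625) + (9)²(0.1875) = 45.9375
var(T) = E[T²] − (E[T])² = 45.9375 − (6.3125)² = 6.08984375
sd(T) = √6.08984375 ≈ 2.47

2.47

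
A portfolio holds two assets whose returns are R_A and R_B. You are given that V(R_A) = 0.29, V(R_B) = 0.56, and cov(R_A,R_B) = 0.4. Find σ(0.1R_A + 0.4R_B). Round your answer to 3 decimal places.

0.353

V(0.1R_A + 0.4R_B) = (0.1)²·V(R_A) + (0.4)²·V(R_B) + 2·(0.1)·(0.4)·cov(R_A,R_B)
= 0.01·0.29 + 0.16·0.56 + 0.08·0.4 = 0.1245
σ(0.1R_A + 0.4R_B) = √0.1245 ≈ 0.353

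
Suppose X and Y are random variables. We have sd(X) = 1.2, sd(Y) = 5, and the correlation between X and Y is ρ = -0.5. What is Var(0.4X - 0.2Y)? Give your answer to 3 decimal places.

Var(X) = (1.2)² = 1.44;  Var(Y) = (5)² = 25
cov(X,Y) = ρ·sd(X)·sd(Y) = -0.5·1.2·5 = -3
Var(0.4X - 0.2Y) = (0.4)²·Var(X) + (-0.2)²·Var(Y) + 2·(0.4)·(-0.2)·cov(X,Y)
= 0.16·1.44 + 0.04·25 + -0.16·-3 = 1.7104

1.710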